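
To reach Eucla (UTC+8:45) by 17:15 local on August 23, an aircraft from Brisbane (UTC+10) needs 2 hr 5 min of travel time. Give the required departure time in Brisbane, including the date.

Target arrival in UTC: 17:15 − 8:45 = 08:30 on Aug 23.
Subtract 2 hours 5 minutes → departure 06:25 UTC on Aug 23.
Brisbane is UTC+10:00: 06:25 + 10:00 = 16:25 on Aug 23.

16:25 on August 23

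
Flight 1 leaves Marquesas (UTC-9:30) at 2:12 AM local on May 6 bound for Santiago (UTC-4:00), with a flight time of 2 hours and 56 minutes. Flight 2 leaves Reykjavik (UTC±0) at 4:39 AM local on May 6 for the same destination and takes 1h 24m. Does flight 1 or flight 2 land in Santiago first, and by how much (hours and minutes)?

Flight 1 in UTC: 2:12 AM + 9:30 = 11:42 AM on May 6.
+2 hours 56 minutes → arrive 2:38 PM UTC on May 6.
Flight 2 departs at 4:39 AM UTC (May 6).
+1 hour 24 minutes → arrive 6:03 AM UTC on May 6.
Flight 2 lands earlier by 8 hours 35 minutes.

the second, by 8 hours 35 minutes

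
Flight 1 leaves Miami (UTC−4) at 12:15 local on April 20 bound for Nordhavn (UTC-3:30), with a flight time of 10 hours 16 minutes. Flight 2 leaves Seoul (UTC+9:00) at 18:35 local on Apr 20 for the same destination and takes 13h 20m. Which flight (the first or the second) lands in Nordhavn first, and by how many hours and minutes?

the second, by 3 hours 36 minutes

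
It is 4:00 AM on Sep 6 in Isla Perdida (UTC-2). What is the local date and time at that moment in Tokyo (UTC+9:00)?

3:00 PM on September 6

In UTC: 4:00 AM + 2:00 = 6:00 AM on Sep 6.
Tokyo is UTC+9:00: 6:00 AM + 9:00 = 3:00 PM on Sep 6.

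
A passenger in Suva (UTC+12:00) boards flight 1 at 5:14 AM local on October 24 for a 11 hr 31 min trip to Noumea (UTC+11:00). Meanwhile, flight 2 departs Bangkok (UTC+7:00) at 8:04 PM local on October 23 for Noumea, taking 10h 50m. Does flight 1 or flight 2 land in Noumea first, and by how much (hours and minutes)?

the second, by 4 hours 51 minutes

Flight 1 in UTC: 5:14 AM − 12:00 = 5:14 PM on Oct 23.
+11 hours 31 minutes → arrive 4:45 AM UTC on Oct 24.
Flight 2 in UTC: 8:04 PM − 7:00 = 1:04 PM on Oct 23.
+10 hours 50 minutes → arrive 11:54 PM UTC on Oct 23.
Flight 2 lands earlier by 4 hours 51 minutes.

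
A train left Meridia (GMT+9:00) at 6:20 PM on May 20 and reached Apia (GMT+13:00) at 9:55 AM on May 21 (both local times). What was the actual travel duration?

Departure in UTC: 6:20 PM − 9:00 = 9:20 AM on May 20.
Arrival in UTC: 9:55 AM − 13:00 = 8:55 PM on May 20.
Elapsed = 8:55 PM − 9:20 AM = 11 hours 35 minutes.

11 hours 35 minutes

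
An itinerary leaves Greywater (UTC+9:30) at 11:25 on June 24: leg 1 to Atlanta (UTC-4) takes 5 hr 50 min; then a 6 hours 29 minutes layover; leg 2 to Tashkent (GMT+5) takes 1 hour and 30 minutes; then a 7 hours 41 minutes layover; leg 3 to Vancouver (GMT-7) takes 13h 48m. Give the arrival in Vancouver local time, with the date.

06:13 on Jun 25

Convert departure to UTC: 11:25 − 9:30 = 01:55 UTC on Jun 24.
Add 5 hours and 50 minutes leg 1 → 07:45 UTC.
Add 6 hours and 29 minutes layover in Atlanta → 14:14 UTC.
Add 1 hour and 30 minutes leg 2 → 15:44 UTC.
Add 7 hours 41 minutes layover in Tashkent → 23:25 UTC.
Add 13 hours and 48 minutes leg 3 → 13:13 UTC (Jun 25).
Vancouver is UTC−7:00, so local arrival = 13:13 − 7:00 = 06:13 on Jun 25.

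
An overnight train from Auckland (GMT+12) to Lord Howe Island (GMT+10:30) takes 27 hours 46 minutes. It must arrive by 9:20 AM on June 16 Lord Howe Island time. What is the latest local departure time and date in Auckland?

7:04 AM on Jun 15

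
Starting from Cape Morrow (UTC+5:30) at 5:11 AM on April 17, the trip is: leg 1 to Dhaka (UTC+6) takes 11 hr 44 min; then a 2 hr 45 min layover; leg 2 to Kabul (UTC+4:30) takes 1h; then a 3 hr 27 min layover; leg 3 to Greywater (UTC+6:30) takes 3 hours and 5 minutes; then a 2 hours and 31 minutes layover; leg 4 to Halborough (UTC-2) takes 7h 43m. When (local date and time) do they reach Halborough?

Convert departure to UTC: 5:11 AM − 5:30 = 11:41 PM UTC on Apr 16.
Add 11 hours and 44 minutes leg 1 → 11:25 AM UTC (Apr 17).
Add 2 hours 45 minutes layover in Dhaka → 2:10 PM UTC.
Add 1 hour leg 2 → 3:10 PM UTC.
Add 3 hours 27 minutes layover in Kabul → 6:37 PM UTC.
Add 3 hours and 5 minutes leg 3 → 9:42 PM UTC.
Add 2 hours and 31 minutes layover in Greywater → 12:13 AM UTC (Apr 18).
Add 7 hours 43 minutes leg 4 → 7:56 AM UTC.
Halborough is UTC−2:00, so local arrival = 7:56 AM − 2:00 = 5:56 AM on Apr 18.

5:56 AM on April 18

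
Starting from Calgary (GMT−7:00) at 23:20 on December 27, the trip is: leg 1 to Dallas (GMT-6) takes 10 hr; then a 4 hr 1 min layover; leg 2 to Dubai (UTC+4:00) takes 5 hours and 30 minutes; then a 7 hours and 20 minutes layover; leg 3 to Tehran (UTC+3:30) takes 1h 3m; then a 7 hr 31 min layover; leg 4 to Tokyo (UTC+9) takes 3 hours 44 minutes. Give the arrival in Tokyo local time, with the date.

Convert departure to UTC: 23:20 + 7:00 = 06:20 UTC on Dec 28.
Add 10 hours leg 1 → 16:20 UTC.
Add 4 hours and 1 minute layover in Dallas → 20:21 UTC.
Add 5 hours and 30 minutes leg 2 → 01:51 UTC (Dec 29).
Add 7 hours 20 minutes layover in Dubai → 09:11 UTC.
Add 1 hour and 3 minutes leg 3 → 10:14 UTC.
Add 7 hours and 31 minutes layover in Tehran → 17:45 UTC.
Add 3 hours 44 minutes leg 4 → 21:29 UTC.
Tokyo is UTC+9:00, so local arrival = 21:29 + 9:00 = 06:29 on Dec 30.

06:29 on December 30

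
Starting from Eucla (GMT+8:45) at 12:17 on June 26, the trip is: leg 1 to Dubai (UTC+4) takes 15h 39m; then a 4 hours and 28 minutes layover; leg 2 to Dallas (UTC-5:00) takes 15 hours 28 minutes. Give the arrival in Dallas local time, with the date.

10:07 on June 27

Convert departure to UTC: 12:17 − 8:45 = 03:32 UTC on Jun 26.
Add 15 hours and 39 minutes leg 1 → 19:11 UTC.
Add 4 hours and 28 minutes layover in Dubai → 23:39 UTC.
Add 15 hours 28 minutes leg 2 → 15:07 UTC (Jun 27).
Dallas is UTC−5:00, so local arrival = 15:07 − 5:00 = 10:07 on Jun 27.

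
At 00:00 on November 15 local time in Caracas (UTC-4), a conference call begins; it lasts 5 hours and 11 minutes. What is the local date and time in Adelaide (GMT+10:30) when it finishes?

19:41 on Nov 15

Convert start to UTC: 00:00 + 4:00 = 04:00 UTC on Nov 15.
Add 5 hours and 11 minutes duration → 09:11 UTC.
Adelaide is UTC+10:30, so local end time = 09:11 + 10:30 = 19:41 on Nov 15.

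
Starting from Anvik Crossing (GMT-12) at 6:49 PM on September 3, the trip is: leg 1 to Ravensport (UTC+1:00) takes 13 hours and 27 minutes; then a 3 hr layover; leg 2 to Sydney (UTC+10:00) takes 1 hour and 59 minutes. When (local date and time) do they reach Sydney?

Convert departure to UTC: 6:49 PM + 12:00 = 6:49 AM UTC on Sep 4.
Add 13 hours and 27 minutes leg 1 → 8:16 PM UTC.
Add 3 hours layover in Ravensport → 11:16 PM UTC.
Add 1 hour 59 minutes leg 2 → 1:15 AM UTC (Sep 5).
Sydney is UTC+10:00, so local arrival = 1:15 AM + 10:00 = 11:15 AM on Sep 5.

11:15 AM on September 5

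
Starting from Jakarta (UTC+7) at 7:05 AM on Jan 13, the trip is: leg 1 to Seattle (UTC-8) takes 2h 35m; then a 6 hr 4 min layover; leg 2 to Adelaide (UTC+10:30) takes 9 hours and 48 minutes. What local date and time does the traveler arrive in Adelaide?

5:02 AM on Jan 14

Convert departure to UTC: 7:05 AM − 7:00 = 12:05 AM UTC on Jan 13.
Add 2 hours 35 minutes leg 1 → 2:40 AM UTC.
Add 6 hours 4 minutes layover in Seattle → 8:44 AM UTC.
Add 9 hours 48 minutes leg 2 → 6:32 PM UTC.
Adelaide is UTC+10:30, so local arrival = 6:32 PM + 10:30 = 5:02 AM on Jan 14.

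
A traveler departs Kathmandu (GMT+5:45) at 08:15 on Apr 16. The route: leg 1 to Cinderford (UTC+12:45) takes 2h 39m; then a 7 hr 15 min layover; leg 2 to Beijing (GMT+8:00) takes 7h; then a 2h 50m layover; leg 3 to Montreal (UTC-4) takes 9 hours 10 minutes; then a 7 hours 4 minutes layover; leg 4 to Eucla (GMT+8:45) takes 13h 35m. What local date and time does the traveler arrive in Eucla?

Convert departure to UTC: 08:15 − 5:45 = 02:30 UTC on Apr 16.
Add 2 hours 39 minutes leg 1 → 05:09 UTC.
Add 7 hours 15 minutes layover in Cinderford → 12:24 UTC.
Add 7 hours leg 2 → 19:24 UTC.
Add 2 hours and 50 minutes layover in Beijing → 22:14 UTC.
Add 9 hours 10 minutes leg 3 → 07:24 UTC (Apr 17).
Add 7 hours and 4 minutes layover in Montreal → 14:28 UTC.
Add 13 hours and 35 minutes leg 4 → 04:03 UTC (Apr 18).
Eucla is UTC+8:45, so local arrival = 04:03 + 8:45 = 12:48 on Apr 18.

12:48 on Apr 18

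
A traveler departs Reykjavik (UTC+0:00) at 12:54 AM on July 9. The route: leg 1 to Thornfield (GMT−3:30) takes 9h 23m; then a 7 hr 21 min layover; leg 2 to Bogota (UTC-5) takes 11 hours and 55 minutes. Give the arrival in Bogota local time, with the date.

Reykjavik is at UTC+0, so departure is already 12:54 AM UTC on Jul 9.
Add 9 hours 23 minutes leg 1 → 10:17 AM UTC.
Add 7 hours and 21 minutes layover in Thornfield → 5:38 PM UTC.
Add 11 hours and 55 minutes leg 2 → 5:33 AM UTC (Jul 10).
Bogota is UTC−5:00, so local arrival = 5:33 AM − 5:00 = 12:33 AM on Jul 10.

12:33 AM on July 10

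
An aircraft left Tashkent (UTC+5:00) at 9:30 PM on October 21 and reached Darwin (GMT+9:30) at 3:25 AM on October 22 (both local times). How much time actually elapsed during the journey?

Departure in UTC: 9:30 PM − 5:00 = 4:30 PM on Oct 21.
Arrival in UTC: 3:25 AM − 9:30 = 5:55 PM on Oct 21.
Elapsed = 5:55 PM − 4:30 PM = 1 hour 25 minutes.

1 hour 25 minutes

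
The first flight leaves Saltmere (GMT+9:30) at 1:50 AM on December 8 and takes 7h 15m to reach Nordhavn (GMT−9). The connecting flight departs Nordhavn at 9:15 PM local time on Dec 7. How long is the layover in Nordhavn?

6 hours 40 minutes

Convert departure to UTC: 1:50 AM − 9:30 = 4:20 PM UTC on Dec 7.
Add 7 hours 15 minutes flight time → 11:35 PM UTC.
Nordhavn is UTC−9:00, so local arrival = 11:35 PM − 9:00 = 2:35 PM on Dec 7.
Layover = 9:15 PM − 2:35 PM = 6 hours 40 minutes.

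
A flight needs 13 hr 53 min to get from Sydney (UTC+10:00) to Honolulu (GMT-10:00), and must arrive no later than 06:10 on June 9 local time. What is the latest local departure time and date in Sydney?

Target arrival in UTC: 06:10 + 10:00 = 16:10 on Jun 9.
Subtract 13 hours 53 minutes → departure 02:17 UTC on Jun 9.
Sydney is UTC+10:00: 02:17 + 10:00 = 12:17 on Jun 9.

12:17 on Jun 9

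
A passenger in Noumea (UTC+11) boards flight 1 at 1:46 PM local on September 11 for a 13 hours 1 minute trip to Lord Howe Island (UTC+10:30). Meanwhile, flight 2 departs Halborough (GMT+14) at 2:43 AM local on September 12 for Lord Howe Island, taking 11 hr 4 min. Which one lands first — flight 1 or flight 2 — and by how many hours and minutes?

Flight 1 in UTC: 1:46 PM − 11:00 = 2:46 AM on Sep 11.
+13 hours and 1 minute → arrive 3:47 PM UTC on Sep 11.
Flight 2 in UTC: 2:43 AM − 14:00 = 12:43 PM on Sep 11.
+11 hours and 4 minutes → arrive 11:47 PM UTC on Sep 11.
Flight 1 lands earlier by 8 hours.

the first, by 8 hours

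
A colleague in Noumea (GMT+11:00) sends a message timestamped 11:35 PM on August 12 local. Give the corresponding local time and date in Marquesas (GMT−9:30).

3:05 AM on August 12

In UTC: 11:35 PM − 11:00 = 12:35 PM on Aug 12.
Marquesas is UTC−9:30: 12:35 PM − 9:30 = 3:05 AM on Aug 12.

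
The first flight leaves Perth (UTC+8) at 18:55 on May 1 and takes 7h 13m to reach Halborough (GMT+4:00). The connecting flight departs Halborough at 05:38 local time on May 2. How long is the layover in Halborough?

Convert departure to UTC: 18:55 − 8:00 = 10:55 UTC on May 1.
Add 7 hours 13 minutes flight time → 18:08 UTC.
Halborough is UTC+4:00, so local arrival = 18:08 + 4:00 = 22:08 on May 1.
Layover = 05:38 − 22:08 (+1 day) = 7 hours 30 minutes.

7 hours 30 minutes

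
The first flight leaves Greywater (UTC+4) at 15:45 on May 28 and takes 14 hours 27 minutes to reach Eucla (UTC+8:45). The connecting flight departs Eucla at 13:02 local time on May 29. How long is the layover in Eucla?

Convert departure to UTC: 15:45 − 4:00 = 11:45 UTC on May 28.
Add 14 hours 27 minutes flight time → 02:12 UTC (May 29).
Eucla is UTC+8:45, so local arrival = 02:12 + 8:45 = 10:57 on May 29.
Layover = 13:02 − 10:57 = 2 hours 5 minutes.

2 hours 5 minutes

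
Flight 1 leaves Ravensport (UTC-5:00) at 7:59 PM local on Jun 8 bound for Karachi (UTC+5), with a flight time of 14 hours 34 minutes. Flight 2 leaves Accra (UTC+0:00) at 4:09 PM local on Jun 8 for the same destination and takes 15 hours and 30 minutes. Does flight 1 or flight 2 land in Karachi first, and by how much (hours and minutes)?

the second, by 7 hours 54 minutes

Flight 1 in UTC: 7:59 PM + 5:00 = 12:59 AM on Jun 9.
+14 hours and 34 minutes → arrive 3:33 PM UTC on Jun 9.
Flight 2 departs at 4:09 PM UTC (Jun 8).
+15 hours and 30 minutes → arrive 7:39 AM UTC on Jun 9.
Flight 2 lands earlier by 7 hours 54 minutes.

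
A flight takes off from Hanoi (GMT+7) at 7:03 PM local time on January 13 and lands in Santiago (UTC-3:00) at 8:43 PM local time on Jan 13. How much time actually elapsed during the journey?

11 hours 40 minutes

Departure in UTC: 7:03 PM − 7:00 = 12:03 PM on Jan 13.
Arrival in UTC: 8:43 PM + 3:00 = 11:43 PM on Jan 13.
Elapsed = 11:43 PM − 12:03 PM = 11 hours 40 minutes.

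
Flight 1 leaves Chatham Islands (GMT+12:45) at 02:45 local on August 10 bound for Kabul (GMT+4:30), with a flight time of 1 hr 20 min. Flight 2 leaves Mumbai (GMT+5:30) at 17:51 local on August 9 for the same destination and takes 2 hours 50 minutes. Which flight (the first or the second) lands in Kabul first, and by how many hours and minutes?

Flight 1 in UTC: 02:45 − 12:45 = 14:00 on Aug 9.
+1 hour 20 minutes → arrive 15:20 UTC on Aug 9.
Flight 2 in UTC: 17:51 − 5:30 = 12:21 on Aug 9.
+2 hours and 50 minutes → arrive 15:11 UTC on Aug 9.
Flight 2 lands earlier by 9 minutes.

the second, by 9 minutes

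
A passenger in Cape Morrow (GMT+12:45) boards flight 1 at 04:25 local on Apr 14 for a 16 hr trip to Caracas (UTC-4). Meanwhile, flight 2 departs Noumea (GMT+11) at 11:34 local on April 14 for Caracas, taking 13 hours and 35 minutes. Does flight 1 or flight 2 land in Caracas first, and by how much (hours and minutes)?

Flight 1 in UTC: 04:25 − 12:45 = 15:40 on Apr 13.
+16 hours → arrive 07:40 UTC on Apr 14.
Flight 2 in UTC: 11:34 − 11:00 = 00:34 on Apr 14.
+13 hours 35 minutes → arrive 14:09 UTC on Apr 14.
Flight 1 lands earlier by 6 hours 29 minutes.

the first, by 6 hours 29 minutes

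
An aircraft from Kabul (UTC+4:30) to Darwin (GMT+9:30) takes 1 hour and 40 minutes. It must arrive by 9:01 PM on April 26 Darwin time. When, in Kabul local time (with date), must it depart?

2:21 PM on April 26

Target arrival in UTC: 9:01 PM − 9:30 = 11:31 AM on Apr 26.
Subtract 1 hour and 40 minutes → departure 9:51 AM UTC on Apr 26.
Kabul is UTC+4:30: 9:51 AM + 4:30 = 2:21 PM on Apr 26.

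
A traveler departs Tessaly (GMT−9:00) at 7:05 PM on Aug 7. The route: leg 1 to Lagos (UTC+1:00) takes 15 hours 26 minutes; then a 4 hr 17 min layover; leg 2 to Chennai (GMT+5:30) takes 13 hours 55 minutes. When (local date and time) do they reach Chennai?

7:13 PM on August 9

Convert departure to UTC: 7:05 PM + 9:00 = 4:05 AM UTC on Aug 8.
Add 15 hours and 26 minutes leg 1 → 7:31 PM UTC.
Add 4 hours and 17 minutes layover in Lagos → 11:48 PM UTC.
Add 13 hours and 55 minutes leg 2 → 1:43 PM UTC (Aug 9).
Chennai is UTC+5:30, so local arrival = 1:43 PM + 5:30 = 7:13 PM on Aug 9.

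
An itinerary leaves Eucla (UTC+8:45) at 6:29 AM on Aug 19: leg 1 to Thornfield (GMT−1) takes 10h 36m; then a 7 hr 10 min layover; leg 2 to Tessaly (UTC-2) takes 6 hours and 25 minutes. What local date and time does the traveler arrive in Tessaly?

7:55 PM on August 19

Convert departure to UTC: 6:29 AM − 8:45 = 9:44 PM UTC on Aug 18.
Add 10 hours 36 minutes leg 1 → 8:20 AM UTC (Aug 19).
Add 7 hours 10 minutes layover in Thornfield → 3:30 PM UTC.
Add 6 hours and 25 minutes leg 2 → 9:55 PM UTC.
Tessaly is UTC−2:00, so local arrival = 9:55 PM − 2:00 = 7:55 PM on Aug 19.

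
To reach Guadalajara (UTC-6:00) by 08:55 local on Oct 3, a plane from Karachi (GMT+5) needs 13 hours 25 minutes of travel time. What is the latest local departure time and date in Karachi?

06:30 on October 3

Target arrival in UTC: 08:55 + 6:00 = 14:55 on Oct 3.
Subtract 13 hours and 25 minutes → departure 01:30 UTC on Oct 3.
Karachi is UTC+5:00: 01:30 + 5:00 = 06:30 on Oct 3.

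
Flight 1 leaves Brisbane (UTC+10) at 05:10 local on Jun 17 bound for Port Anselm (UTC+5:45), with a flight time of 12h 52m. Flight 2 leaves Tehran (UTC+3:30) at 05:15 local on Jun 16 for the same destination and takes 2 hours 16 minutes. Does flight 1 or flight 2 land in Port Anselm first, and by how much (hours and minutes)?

Flight 1 in UTC: 05:10 − 10:00 = 19:10 on Jun 16.
+12 hours and 52 minutes → arrive 08:02 UTC on Jun 17.
Flight 2 in UTC: 05:15 − 3:30 = 01:45 on Jun 16.
+2 hours 16 minutes → arrive 04:01 UTC on Jun 16.
Flight 2 lands earlier by 28 hours 1 minute.

the second, by 28 hours 1 minute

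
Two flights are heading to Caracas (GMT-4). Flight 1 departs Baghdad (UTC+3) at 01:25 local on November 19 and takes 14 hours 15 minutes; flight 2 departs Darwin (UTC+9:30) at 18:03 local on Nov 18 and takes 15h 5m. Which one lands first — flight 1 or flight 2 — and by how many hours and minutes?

Flight 1 in UTC: 01:25 − 3:00 = 22:25 on Nov 18.
+14 hours and 15 minutes → arrive 12:40 UTC on Nov 19.
Flight 2 in UTC: 18:03 − 9:30 = 08:33 on Nov 18.
+15 hours and 5 minutes → arrive 23:38 UTC on Nov 18.
Flight 2 lands earlier by 13 hours 2 minutes.

the second, by 13 hours 2 minutes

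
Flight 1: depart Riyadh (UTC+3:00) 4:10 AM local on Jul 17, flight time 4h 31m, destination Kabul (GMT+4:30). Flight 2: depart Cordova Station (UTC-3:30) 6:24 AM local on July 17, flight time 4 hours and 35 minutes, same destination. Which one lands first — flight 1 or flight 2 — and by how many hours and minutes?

the first, by 8 hours 48 minutes

Flight 1 in UTC: 4:10 AM − 3:00 = 1:10 AM on Jul 17.
+4 hours and 31 minutes → arrive 5:41 AM UTC on Jul 17.
Flight 2 in UTC: 6:24 AM + 3:30 = 9:54 AM on Jul 17.
+4 hours and 35 minutes → arrive 2:29 PM UTC on Jul 17.
Flight 1 lands earlier by 8 hours 48 minutes.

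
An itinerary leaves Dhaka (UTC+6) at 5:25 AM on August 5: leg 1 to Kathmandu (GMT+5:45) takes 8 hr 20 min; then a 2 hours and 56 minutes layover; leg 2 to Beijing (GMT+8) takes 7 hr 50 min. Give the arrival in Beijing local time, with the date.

Convert departure to UTC: 5:25 AM − 6:00 = 11:25 PM UTC on Aug 4.
Add 8 hours 20 minutes leg 1 → 7:45 AM UTC (Aug 5).
Add 2 hours and 56 minutes layover in Kathmandu → 10:41 AM UTC.
Add 7 hours 50 minutes leg 2 → 6:31 PM UTC.
Beijing is UTC+8:00, so local arrival = 6:31 PM + 8:00 = 2:31 AM on Aug 6.

2:31 AM on Aug 6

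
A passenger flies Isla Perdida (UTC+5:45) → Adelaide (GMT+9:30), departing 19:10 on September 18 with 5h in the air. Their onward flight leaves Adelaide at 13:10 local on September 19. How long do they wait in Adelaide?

9 hours 15 minutes

Convert departure to UTC: 19:10 − 5:45 = 13:25 UTC on Sep 18.
Add 5 hours flight time → 18:25 UTC.
Adelaide is UTC+9:30, so local arrival = 18:25 + 9:30 = 03:55 on Sep 19.
Layover = 13:10 − 03:55 = 9 hours 15 minutes.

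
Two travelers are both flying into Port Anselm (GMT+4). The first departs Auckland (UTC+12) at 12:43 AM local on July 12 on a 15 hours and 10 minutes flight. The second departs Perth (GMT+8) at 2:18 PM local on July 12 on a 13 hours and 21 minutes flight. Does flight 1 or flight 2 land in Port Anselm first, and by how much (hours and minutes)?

Flight 1 in UTC: 12:43 AM − 12:00 = 12:43 PM on Jul 11.
+15 hours 10 minutes → arrive 3:53 AM UTC on Jul 12.
Flight 2 in UTC: 2:18 PM − 8:00 = 6:18 AM on Jul 12.
+13 hours and 21 minutes → arrive 7:39 PM UTC on Jul 12.
Flight 1 lands earlier by 15 hours 46 minutes.

the first, by 15 hours 46 minutes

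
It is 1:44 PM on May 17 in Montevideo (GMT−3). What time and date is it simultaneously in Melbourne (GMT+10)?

2:44 AM on May 18

Melbourne is 13:00 ahead of Montevideo.
Shift by the zone difference: 1:44 PM + 13:00 = 2:44 AM on May 18 in Melbourne.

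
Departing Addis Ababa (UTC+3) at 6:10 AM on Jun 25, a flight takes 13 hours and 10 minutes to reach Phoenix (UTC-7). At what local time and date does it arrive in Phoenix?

Phoenix is 10:00 behind Addis Ababa.
After 13 hours 10 minutes it is 7:20 PM in Addis Ababa.
Shift by the zone difference: 7:20 PM − 10:00 = 9:20 AM on Jun 25 in Phoenix.

9:20 AM on June 25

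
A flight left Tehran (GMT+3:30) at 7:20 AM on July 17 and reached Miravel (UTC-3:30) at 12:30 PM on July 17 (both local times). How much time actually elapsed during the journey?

Miravel is 7:00 behind Tehran.
Clock-face elapsed time (ignoring zones) is 5 hours 10 minutes.
Actual elapsed = 5 hours 10 minutes + 7:00 = 12 hours 10 minutes.

12 hours 10 minutes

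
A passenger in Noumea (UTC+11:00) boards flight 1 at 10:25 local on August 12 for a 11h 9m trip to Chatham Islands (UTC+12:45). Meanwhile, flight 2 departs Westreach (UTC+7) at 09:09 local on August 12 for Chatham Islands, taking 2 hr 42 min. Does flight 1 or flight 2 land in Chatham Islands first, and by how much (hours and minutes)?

Flight 1 in UTC: 10:25 − 11:00 = 23:25 on Aug 11.
+11 hours 9 minutes → arrive 10:34 UTC on Aug 12.
Flight 2 in UTC: 09:09 − 7:00 = 02:09 on Aug 12.
+2 hours 42 minutes → arrive 04:51 UTC on Aug 12.
Flight 2 lands earlier by 5 hours 43 minutes.

the second, by 5 hours 43 minutes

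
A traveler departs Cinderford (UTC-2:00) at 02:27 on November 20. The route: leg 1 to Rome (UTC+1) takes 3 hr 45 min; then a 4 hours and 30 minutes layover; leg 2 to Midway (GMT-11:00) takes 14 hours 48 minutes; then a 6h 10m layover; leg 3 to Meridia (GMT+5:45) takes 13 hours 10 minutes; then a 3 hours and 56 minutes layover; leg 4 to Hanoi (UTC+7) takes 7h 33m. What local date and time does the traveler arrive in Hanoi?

17:19 on Nov 22

Convert departure to UTC: 02:27 + 2:00 = 04:27 UTC on Nov 20.
Add 3 hours and 45 minutes leg 1 → 08:12 UTC.
Add 4 hours 30 minutes layover in Rome → 12:42 UTC.
Add 14 hours and 48 minutes leg 2 → 03:30 UTC (Nov 21).
Add 6 hours 10 minutes layover in Midway → 09:40 UTC.
Add 13 hours and 10 minutes leg 3 → 22:50 UTC.
Add 3 hours and 56 minutes layover in Meridia → 02:46 UTC (Nov 22).
Add 7 hours and 33 minutes leg 4 → 10:19 UTC.
Hanoi is UTC+7:00, so local arrival = 10:19 + 7:00 = 17:19 on Nov 22.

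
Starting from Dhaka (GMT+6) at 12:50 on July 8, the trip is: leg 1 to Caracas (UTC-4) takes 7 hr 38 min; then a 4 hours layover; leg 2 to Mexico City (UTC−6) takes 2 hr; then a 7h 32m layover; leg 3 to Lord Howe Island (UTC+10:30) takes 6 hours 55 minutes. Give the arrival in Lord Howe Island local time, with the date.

21:25 on July 9

Convert departure to UTC: 12:50 − 6:00 = 06:50 UTC on Jul 8.
Add 7 hours and 38 minutes leg 1 → 14:28 UTC.
Add 4 hours layover in Caracas → 18:28 UTC.
Add 2 hours leg 2 → 20:28 UTC.
Add 7 hours 32 minutes layover in Mexico City → 04:00 UTC (Jul 9).
Add 6 hours and 55 minutes leg 3 → 10:55 UTC.
Lord Howe Island is UTC+10:30, so local arrival = 10:55 + 10:30 = 21:25 on Jul 9.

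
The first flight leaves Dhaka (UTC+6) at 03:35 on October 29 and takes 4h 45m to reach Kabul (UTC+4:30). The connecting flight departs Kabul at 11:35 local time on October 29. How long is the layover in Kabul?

4 hours 45 minutes

Convert departure to UTC: 03:35 − 6:00 = 21:35 UTC on Oct 28.
Add 4 hours and 45 minutes flight time → 02:20 UTC (Oct 29).
Kabul is UTC+4:30, so local arrival = 02:20 + 4:30 = 06:50 on Oct 29.
Layover = 11:35 − 06:50 = 4 hours 45 minutes.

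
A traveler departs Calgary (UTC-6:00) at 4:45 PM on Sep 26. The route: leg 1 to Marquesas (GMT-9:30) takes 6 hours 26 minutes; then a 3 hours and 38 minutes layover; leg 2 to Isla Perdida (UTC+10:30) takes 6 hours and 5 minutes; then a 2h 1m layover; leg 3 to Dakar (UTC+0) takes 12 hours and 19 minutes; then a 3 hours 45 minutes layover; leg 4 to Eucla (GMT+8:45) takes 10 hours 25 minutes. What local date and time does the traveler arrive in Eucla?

4:09 AM on September 29

Convert departure to UTC: 4:45 PM + 6:00 = 10:45 PM UTC on Sep 26.
Add 6 hours 26 minutes leg 1 → 5:11 AM UTC (Sep 27).
Add 3 hours and 38 minutes layover in Marquesas → 8:49 AM UTC.
Add 6 hours 5 minutes leg 2 → 2:54 PM UTC.
Add 2 hours 1 minute layover in Isla Perdida → 4:55 PM UTC.
Add 12 hours and 19 minutes leg 3 → 5:14 AM UTC (Sep 28).
Add 3 hours and 45 minutes layover in Dakar → 8:59 AM UTC.
Add 10 hours 25 minutes leg 4 → 7:24 PM UTC.
Eucla is UTC+8:45, so local arrival = 7:24 PM + 8:45 = 4:09 AM on Sep 29.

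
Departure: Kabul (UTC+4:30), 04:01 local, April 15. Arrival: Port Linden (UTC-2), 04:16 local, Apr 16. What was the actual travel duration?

Departure in UTC: 04:01 − 4:30 = 23:31 on Apr 14.
Arrival in UTC: 04:16 + 2:00 = 06:16 on Apr 16.
Elapsed = 06:16 − 23:31 (+2 days) = 30 hours 45 minutes.

30 hours 45 minutes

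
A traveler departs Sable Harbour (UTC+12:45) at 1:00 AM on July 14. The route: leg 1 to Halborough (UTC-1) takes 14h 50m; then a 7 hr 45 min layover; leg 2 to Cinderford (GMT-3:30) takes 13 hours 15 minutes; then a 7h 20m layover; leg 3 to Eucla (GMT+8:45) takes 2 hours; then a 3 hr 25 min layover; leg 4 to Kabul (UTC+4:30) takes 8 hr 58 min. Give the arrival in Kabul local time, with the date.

2:18 AM on July 16

Convert departure to UTC: 1:00 AM − 12:45 = 12:15 PM UTC on Jul 13.
Add 14 hours 50 minutes leg 1 → 3:05 AM UTC (Jul 14).
Add 7 hours 45 minutes layover in Halborough → 10:50 AM UTC.
Add 13 hours and 15 minutes leg 2 → 12:05 AM UTC (Jul 15).
Add 7 hours and 20 minutes layover in Cinderford → 7:25 AM UTC.
Add 2 hours leg 3 → 9:25 AM UTC.
Add 3 hours and 25 minutes layover in Eucla → 12:50 PM UTC.
Add 8 hours and 58 minutes leg 4 → 9:48 PM UTC.
Kabul is UTC+4:30, so local arrival = 9:48 PM + 4:30 = 2:18 AM on Jul 16.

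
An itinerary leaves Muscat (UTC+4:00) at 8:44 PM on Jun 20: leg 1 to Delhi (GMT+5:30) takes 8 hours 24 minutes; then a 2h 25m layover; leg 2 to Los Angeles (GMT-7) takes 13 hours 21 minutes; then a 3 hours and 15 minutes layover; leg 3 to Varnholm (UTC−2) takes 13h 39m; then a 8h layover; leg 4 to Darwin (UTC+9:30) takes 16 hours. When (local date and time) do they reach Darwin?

Convert departure to UTC: 8:44 PM − 4:00 = 4:44 PM UTC on Jun 20.
Add 8 hours 24 minutes leg 1 → 1:08 AM UTC (Jun 21).
Add 2 hours 25 minutes layover in Delhi → 3:33 AM UTC.
Add 13 hours and 21 minutes leg 2 → 4:54 PM UTC.
Add 3 hours 15 minutes layover in Los Angeles → 8:09 PM UTC.
Add 13 hours and 39 minutes leg 3 → 9:48 AM UTC (Jun 22).
Add 8 hours layover in Varnholm → 5:48 PM UTC.
Add 16 hours leg 4 → 9:48 AM UTC (Jun 23).
Darwin is UTC+9:30, so local arrival = 9:48 AM + 9:30 = 7:18 PM on Jun 23.

7:18 PM on June 23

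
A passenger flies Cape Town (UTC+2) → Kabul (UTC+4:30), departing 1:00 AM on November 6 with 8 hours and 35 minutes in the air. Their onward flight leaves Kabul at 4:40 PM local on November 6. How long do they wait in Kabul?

Convert departure to UTC: 1:00 AM − 2:00 = 11:00 PM UTC on Nov 5.
Add 8 hours and 35 minutes flight time → 7:35 AM UTC (Nov 6).
Kabul is UTC+4:30, so local arrival = 7:35 AM + 4:30 = 12:05 PM on Nov 6.
Layover = 4:40 PM − 12:05 PM = 4 hours 35 minutes.

4 hours 35 minutes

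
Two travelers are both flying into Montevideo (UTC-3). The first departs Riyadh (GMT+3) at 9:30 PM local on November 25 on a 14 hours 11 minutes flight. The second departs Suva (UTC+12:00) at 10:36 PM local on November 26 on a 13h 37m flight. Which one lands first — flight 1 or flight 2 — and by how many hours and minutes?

the first, by 15 hours 32 minutes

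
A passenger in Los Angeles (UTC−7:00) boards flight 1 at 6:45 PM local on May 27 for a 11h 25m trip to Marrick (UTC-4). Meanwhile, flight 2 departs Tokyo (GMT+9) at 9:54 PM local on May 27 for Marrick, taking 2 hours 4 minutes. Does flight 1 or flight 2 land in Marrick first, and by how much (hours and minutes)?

the second, by 22 hours 12 minutes

Flight 1 in UTC: 6:45 PM + 7:00 = 1:45 AM on May 28.
+11 hours 25 minutes → arrive 1:10 PM UTC on May 28.
Flight 2 in UTC: 9:54 PM − 9:00 = 12:54 PM on May 27.
+2 hours and 4 minutes → arrive 2:58 PM UTC on May 27.
Flight 2 lands earlier by 22 hours 12 minutes.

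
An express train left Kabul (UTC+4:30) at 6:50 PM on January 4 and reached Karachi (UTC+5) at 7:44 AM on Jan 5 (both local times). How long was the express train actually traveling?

Karachi is 0:30 ahead of Kabul.
Clock-face elapsed time (ignoring zones) is 12 hours 54 minutes.
Actual elapsed = 12 hours 54 minutes − 0:30 = 12 hours 24 minutes.

12 hours 24 minutes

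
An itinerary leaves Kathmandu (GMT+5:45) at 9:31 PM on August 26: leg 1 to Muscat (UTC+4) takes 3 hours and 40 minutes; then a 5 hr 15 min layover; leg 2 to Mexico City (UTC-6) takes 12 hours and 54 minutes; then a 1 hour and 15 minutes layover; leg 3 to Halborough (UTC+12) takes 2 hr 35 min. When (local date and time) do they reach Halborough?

Convert departure to UTC: 9:31 PM − 5:45 = 3:46 PM UTC on Aug 26.
Add 3 hours 40 minutes leg 1 → 7:26 PM UTC.
Add 5 hours 15 minutes layover in Muscat → 12:41 AM UTC (Aug 27).
Add 12 hours 54 minutes leg 2 → 1:35 PM UTC.
Add 1 hour 15 minutes layover in Mexico City → 2:50 PM UTC.
Add 2 hours 35 minutes leg 3 → 5:25 PM UTC.
Halborough is UTC+12:00, so local arrival = 5:25 PM + 12:00 = 5:25 AM on Aug 28.

5:25 AM on Aug 28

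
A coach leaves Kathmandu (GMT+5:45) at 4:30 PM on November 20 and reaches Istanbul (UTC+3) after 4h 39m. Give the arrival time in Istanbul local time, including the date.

6:24 PM on Nov 20

Istanbul is 2:45 behind Kathmandu.
After 4 hours 39 minutes it is 9:09 PM in Kathmandu.
Shift by the zone difference: 9:09 PM − 2:45 = 6:24 PM on Nov 20 in Istanbul.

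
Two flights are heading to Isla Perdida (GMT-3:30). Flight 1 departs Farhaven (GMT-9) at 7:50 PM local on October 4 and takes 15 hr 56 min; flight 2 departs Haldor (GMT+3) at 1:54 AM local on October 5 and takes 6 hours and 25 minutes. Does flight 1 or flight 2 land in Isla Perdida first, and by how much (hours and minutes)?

Flight 1 in UTC: 7:50 PM + 9:00 = 4:50 AM on Oct 5.
+15 hours and 56 minutes → arrive 8:46 PM UTC on Oct 5.
Flight 2 in UTC: 1:54 AM − 3:00 = 10:54 PM on Oct 4.
+6 hours and 25 minutes → arrive 5:19 AM UTC on Oct 5.
Flight 2 lands earlier by 15 hours 27 minutes.

the second, by 15 hours 27 minutes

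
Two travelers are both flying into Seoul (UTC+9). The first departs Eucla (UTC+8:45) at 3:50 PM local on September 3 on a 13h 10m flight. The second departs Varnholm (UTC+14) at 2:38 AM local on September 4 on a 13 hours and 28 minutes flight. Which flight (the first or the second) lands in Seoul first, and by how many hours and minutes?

Flight 1 in UTC: 3:50 PM − 8:45 = 7:05 AM on Sep 3.
+13 hours 10 minutes → arrive 8:15 PM UTC on Sep 3.
Flight 2 in UTC: 2:38 AM − 14:00 = 12:38 PM on Sep 3.
+13 hours 28 minutes → arrive 2:06 AM UTC on Sep 4.
Flight 1 lands earlier by 5 hours 51 minutes.

the first, by 5 hours 51 minutes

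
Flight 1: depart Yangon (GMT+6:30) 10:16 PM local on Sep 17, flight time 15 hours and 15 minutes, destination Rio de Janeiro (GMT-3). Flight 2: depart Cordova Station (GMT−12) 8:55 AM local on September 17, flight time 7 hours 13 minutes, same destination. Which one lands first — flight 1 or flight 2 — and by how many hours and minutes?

Flight 1 in UTC: 10:16 PM − 6:30 = 3:46 PM on Sep 17.
+15 hours 15 minutes → arrive 7:01 AM UTC on Sep 18.
Flight 2 in UTC: 8:55 AM + 12:00 = 8:55 PM on Sep 17.
+7 hours and 13 minutes → arrive 4:08 AM UTC on Sep 18.
Flight 2 lands earlier by 2 hours 53 minutes.

the second, by 2 hours 53 minutes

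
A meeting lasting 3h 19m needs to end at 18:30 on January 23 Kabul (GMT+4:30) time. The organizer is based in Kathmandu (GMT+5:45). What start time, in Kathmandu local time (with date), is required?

Target end time in UTC: 18:30 − 4:30 = 14:00 on Jan 23.
Subtract 3 hours 19 minutes → start 10:41 UTC on Jan 23.
Kathmandu is UTC+5:45: 10:41 + 5:45 = 16:26 on Jan 23.

16:26 on January 23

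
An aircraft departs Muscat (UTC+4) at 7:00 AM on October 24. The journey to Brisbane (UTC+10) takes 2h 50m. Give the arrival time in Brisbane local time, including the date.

3:50 PM on October 24

Brisbane is 6:00 ahead of Muscat.
After 2 hours 50 minutes it is 9:50 AM in Muscat.
Shift by the zone difference: 9:50 AM + 6:00 = 3:50 PM on Oct 24 in Brisbane.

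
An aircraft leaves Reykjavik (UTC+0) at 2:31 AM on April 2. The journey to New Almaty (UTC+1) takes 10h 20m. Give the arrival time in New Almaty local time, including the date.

Reykjavik is at UTC+0, so departure is already 2:31 AM UTC on Apr 2.
Add 10 hours and 20 minutes travel time → 12:51 PM UTC.
New Almaty is UTC+1:00, so local arrival = 12:51 PM + 1:00 = 1:51 PM on Apr 2.

1:51 PM on April 2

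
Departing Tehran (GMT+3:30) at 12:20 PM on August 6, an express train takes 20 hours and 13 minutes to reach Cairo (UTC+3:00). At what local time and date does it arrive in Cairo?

Cairo is 0:30 behind Tehran.
After 20 hours 13 minutes it is 8:33 AM (Aug 7) in Tehran.
Shift by the zone difference: 8:33 AM − 0:30 = 8:03 AM on Aug 7 in Cairo.

8:03 AM on August 7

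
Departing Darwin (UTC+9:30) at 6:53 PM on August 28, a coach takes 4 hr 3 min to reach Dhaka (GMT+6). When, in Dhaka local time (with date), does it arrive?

7:26 PM on August 28

Convert departure to UTC: 6:53 PM − 9:30 = 9:23 AM UTC on Aug 28.
Add 4 hours 3 minutes travel time → 1:26 PM UTC.
Dhaka is UTC+6:00, so local arrival = 1:26 PM + 6:00 = 7:26 PM on Aug 28.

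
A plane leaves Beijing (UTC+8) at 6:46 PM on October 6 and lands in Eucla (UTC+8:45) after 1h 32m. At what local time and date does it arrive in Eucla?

9:03 PM on October 6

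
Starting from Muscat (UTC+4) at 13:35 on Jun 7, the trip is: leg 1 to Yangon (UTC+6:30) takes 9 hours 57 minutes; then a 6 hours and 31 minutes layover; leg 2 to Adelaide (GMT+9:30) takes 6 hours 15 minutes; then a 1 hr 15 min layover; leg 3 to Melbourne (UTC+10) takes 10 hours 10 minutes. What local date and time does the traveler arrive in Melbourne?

05:43 on June 9

Convert departure to UTC: 13:35 − 4:00 = 09:35 UTC on Jun 7.
Add 9 hours and 57 minutes leg 1 → 19:32 UTC.
Add 6 hours and 31 minutes layover in Yangon → 02:03 UTC (Jun 8).
Add 6 hours 15 minutes leg 2 → 08:18 UTC.
Add 1 hour 15 minutes layover in Adelaide → 09:33 UTC.
Add 10 hours 10 minutes leg 3 → 19:43 UTC.
Melbourne is UTC+10:00, so local arrival = 19:43 + 10:00 = 05:43 on Jun 9.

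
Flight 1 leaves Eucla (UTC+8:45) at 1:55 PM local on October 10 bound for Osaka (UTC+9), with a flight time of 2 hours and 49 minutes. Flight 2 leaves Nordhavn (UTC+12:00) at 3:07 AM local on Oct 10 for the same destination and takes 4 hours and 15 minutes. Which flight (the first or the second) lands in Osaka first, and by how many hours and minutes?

the second, by 12 hours 37 minutes

Flight 1 in UTC: 1:55 PM − 8:45 = 5:10 AM on Oct 10.
+2 hours 49 minutes → arrive 7:59 AM UTC on Oct 10.
Flight 2 in UTC: 3:07 AM − 12:00 = 3:07 PM on Oct 9.
+4 hours and 15 minutes → arrive 7:22 PM UTC on Oct 9.
Flight 2 lands earlier by 12 hours 37 minutes.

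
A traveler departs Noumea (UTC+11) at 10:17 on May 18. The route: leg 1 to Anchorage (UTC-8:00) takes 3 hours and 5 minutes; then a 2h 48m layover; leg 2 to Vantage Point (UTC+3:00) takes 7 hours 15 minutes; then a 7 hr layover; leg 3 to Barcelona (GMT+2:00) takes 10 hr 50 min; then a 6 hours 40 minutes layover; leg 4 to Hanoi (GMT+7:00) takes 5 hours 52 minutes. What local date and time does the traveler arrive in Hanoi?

01:47 on May 20

Convert departure to UTC: 10:17 − 11:00 = 23:17 UTC on May 17.
Add 3 hours and 5 minutes leg 1 → 02:22 UTC (May 18).
Add 2 hours and 48 minutes layover in Anchorage → 05:10 UTC.
Add 7 hours and 15 minutes leg 2 → 12:25 UTC.
Add 7 hours layover in Vantage Point → 19:25 UTC.
Add 10 hours 50 minutes leg 3 → 06:15 UTC (May 19).
Add 6 hours and 40 minutes layover in Barcelona → 12:55 UTC.
Add 5 hours 52 minutes leg 4 → 18:47 UTC.
Hanoi is UTC+7:00, so local arrival = 18:47 + 7:00 = 01:47 on May 20.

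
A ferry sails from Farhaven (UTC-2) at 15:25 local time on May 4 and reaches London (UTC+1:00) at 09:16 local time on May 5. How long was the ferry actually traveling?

Departure in UTC: 15:25 + 2:00 = 17:25 on May 4.
Arrival in UTC: 09:16 − 1:00 = 08:16 on May 5.
Elapsed = 08:16 − 17:25 (+1 day) = 14 hours 51 minutes.

14 hours 51 minutes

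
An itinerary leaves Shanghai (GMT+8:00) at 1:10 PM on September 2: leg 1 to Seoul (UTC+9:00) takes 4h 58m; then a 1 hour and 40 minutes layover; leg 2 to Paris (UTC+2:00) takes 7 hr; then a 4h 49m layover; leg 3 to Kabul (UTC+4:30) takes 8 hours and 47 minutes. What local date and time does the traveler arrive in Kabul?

Convert departure to UTC: 1:10 PM − 8:00 = 5:10 AM UTC on Sep 2.
Add 4 hours 58 minutes leg 1 → 10:08 AM UTC.
Add 1 hour and 40 minutes layover in Seoul → 11:48 AM UTC.
Add 7 hours leg 2 → 6:48 PM UTC.
Add 4 hours and 49 minutes layover in Paris → 11:37 PM UTC.
Add 8 hours 47 minutes leg 3 → 8:24 AM UTC (Sep 3).
Kabul is UTC+4:30, so local arrival = 8:24 AM + 4:30 = 12:54 PM on Sep 3.

12:54 PM on September 3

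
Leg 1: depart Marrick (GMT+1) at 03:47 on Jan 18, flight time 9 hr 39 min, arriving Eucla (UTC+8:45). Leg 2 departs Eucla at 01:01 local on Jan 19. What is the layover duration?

3 hours 50 minutes

Convert departure to UTC: 03:47 − 1:00 = 02:47 UTC on Jan 18.
Add 9 hours and 39 minutes flight time → 12:26 UTC.
Eucla is UTC+8:45, so local arrival = 12:26 + 8:45 = 21:11 on Jan 18.
Layover = 01:01 − 21:11 (+1 day) = 3 hours 50 minutes.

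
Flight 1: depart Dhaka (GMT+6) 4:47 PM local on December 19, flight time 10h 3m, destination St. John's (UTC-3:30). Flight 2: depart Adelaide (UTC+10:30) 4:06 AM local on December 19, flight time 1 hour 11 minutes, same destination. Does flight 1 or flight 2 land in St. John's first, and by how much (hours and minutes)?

the second, by 26 hours 3 minutes

Flight 1 in UTC: 4:47 PM − 6:00 = 10:47 AM on Dec 19.
+10 hours 3 minutes → arrive 8:50 PM UTC on Dec 19.
Flight 2 in UTC: 4:06 AM − 10:30 = 5:36 PM on Dec 18.
+1 hour 11 minutes → arrive 6:47 PM UTC on Dec 18.
Flight 2 lands earlier by 26 hours 3 minutes.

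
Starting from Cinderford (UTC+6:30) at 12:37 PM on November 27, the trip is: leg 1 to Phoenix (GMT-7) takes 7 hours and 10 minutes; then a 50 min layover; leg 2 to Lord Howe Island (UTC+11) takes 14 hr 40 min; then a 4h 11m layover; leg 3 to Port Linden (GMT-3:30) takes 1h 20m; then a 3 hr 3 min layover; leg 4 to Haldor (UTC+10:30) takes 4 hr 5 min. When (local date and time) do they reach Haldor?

3:56 AM on Nov 29

Convert departure to UTC: 12:37 PM − 6:30 = 6:07 AM UTC on Nov 27.
Add 7 hours and 10 minutes leg 1 → 1:17 PM UTC.
Add 50 minutes layover in Phoenix → 2:07 PM UTC.
Add 14 hours and 40 minutes leg 2 → 4:47 AM UTC (Nov 28).
Add 4 hours 11 minutes layover in Lord Howe Island → 8:58 AM UTC.
Add 1 hour 20 minutes leg 3 → 10:18 AM UTC.
Add 3 hours and 3 minutes layover in Port Linden → 1:21 PM UTC.
Add 4 hours 5 minutes leg 4 → 5:26 PM UTC.
Haldor is UTC+10:30, so local arrival = 5:26 PM + 10:30 = 3:56 AM on Nov 29.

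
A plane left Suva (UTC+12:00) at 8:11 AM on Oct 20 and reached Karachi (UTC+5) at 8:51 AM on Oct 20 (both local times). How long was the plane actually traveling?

Karachi is 7:00 behind Suva.
Clock-face elapsed time (ignoring zones) is 40 minutes.
Actual elapsed = 40 minutes + 7:00 = 7 hours 40 minutes.

7 hours 40 minutes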